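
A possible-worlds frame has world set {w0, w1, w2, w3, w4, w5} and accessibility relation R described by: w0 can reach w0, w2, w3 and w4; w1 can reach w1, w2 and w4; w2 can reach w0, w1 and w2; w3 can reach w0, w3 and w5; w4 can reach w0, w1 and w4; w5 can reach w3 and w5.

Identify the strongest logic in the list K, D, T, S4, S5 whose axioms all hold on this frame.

Serial (axiom D): yes — every world has a successor (e.g. w0 R w0).
Reflexive (axiom T): yes — every world is R-related to itself.
Transitive (axiom 4): no — w0 R w2 and w2 R w1, but not w0 R w1.
Euclidean (axiom 5): no — w0 R w2 and w0 R w3, but not w2 R w3.
So F validates K, D, T; S4 would additionally require R to be transitive. The strongest is T.

T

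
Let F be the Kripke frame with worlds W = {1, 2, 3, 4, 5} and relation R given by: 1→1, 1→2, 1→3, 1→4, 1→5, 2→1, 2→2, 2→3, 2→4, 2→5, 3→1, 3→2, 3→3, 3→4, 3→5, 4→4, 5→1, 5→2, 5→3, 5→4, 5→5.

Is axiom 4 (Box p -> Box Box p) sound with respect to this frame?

Yes

The schema 4 characterises exactly the transitive frames.
Transitive: yes — every two-step R-path is closed by a direct edge.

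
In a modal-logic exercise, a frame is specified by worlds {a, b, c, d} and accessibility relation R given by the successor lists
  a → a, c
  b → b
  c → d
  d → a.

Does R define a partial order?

Reflexive: no — c is not related to itself.
Transitive: no — a R c and c R d, but not a R d.
Antisymmetric: yes — no distinct pair is related both ways.
So R is not a partial order.

No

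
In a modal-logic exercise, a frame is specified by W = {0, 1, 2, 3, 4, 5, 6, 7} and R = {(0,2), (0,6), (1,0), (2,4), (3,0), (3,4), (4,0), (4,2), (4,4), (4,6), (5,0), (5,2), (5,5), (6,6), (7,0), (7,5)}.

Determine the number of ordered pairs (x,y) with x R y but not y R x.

11

Enumerating: (0,2), (0,6), (1,0), (3,0), (3,4), (4,0), (4,6), (5,0), (5,2), (7,0), (7,5).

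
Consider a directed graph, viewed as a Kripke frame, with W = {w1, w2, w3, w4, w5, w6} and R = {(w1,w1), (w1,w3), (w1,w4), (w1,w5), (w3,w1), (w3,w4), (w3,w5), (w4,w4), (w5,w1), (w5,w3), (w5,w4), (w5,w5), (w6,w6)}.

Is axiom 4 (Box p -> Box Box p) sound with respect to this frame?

No

Axiom 4 corresponds to the accessibility relation being transitive.
Transitive: no — w3 R w1 and w1 R w3, but not w3 R w3.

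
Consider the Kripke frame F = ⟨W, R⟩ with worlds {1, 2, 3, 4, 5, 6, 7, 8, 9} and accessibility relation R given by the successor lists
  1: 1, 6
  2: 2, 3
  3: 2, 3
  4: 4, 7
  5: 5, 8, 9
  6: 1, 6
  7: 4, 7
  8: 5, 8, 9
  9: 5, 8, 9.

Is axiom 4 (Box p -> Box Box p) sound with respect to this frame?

Axiom 4 corresponds to the accessibility relation being transitive.
Transitive: yes — every two-step R-path is closed by a direct edge.

Yes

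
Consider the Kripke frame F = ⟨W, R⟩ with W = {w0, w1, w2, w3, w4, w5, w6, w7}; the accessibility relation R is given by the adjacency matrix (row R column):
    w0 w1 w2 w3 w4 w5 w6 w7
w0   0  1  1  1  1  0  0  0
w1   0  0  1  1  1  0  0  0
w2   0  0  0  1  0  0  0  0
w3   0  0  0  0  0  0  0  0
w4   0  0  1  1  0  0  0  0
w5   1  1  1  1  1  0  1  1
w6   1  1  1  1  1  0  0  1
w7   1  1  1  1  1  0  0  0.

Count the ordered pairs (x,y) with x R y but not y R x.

28

Enumerating: (w0,w1), (w0,w2), (w0,w3), (w0,w4), (w1,w2), (w1,w3), (w1,w4), (w2,w3), (w4,w2), (w4,w3), (w5,w0), (w5,w1), … and 16 more.
Total: 28.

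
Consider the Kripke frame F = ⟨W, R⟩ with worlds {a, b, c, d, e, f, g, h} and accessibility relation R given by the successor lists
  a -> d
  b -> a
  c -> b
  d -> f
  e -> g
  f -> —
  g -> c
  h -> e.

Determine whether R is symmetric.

Symmetric: no — a R d but not d R a.

No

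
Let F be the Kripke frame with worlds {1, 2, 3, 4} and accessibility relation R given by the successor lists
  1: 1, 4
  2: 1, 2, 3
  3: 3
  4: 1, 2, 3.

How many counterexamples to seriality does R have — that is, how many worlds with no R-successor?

R is serial; there are no such worlds.

0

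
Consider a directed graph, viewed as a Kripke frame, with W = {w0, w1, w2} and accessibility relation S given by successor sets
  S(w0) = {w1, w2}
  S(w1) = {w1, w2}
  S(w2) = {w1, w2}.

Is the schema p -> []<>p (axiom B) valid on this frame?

Axiom B corresponds to the accessibility relation being symmetric.
Symmetric: no — w0 S w1 but not w1 S w0.

No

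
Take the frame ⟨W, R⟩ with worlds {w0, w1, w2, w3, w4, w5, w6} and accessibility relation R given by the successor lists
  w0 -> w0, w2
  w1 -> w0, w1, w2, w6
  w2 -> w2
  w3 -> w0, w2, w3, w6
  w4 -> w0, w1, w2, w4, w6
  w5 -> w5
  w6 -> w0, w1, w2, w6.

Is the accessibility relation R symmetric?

No

Symmetric: no — w0 R w2 but not w2 R w0.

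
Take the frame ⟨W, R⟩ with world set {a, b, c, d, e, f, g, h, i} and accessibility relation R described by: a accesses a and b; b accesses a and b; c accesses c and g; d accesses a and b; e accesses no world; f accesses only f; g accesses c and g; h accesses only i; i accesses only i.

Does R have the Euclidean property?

Euclidean: yes — any two successors of a common world are R-related.

Yes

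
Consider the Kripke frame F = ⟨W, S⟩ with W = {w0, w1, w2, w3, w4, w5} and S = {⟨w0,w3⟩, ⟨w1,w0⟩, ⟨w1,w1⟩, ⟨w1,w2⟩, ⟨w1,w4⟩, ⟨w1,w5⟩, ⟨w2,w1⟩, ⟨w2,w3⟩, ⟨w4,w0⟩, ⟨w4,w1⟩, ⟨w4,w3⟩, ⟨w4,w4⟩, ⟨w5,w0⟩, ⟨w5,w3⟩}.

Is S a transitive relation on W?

No

Transitive: no — w1 S w0 and w0 S w3, but not w1 S w3.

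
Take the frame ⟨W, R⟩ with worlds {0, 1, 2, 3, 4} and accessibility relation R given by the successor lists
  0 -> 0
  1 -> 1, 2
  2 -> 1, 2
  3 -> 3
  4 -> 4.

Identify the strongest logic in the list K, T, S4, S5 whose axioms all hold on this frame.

Reflexive (axiom T): yes — every world is R-related to itself.
Transitive (axiom 4): yes — every two-step R-path is closed by a direct edge.
Euclidean (axiom 5): yes — any two successors of a common world are R-related.
So F validates K, T, S4, S5. The strongest is S5.

S5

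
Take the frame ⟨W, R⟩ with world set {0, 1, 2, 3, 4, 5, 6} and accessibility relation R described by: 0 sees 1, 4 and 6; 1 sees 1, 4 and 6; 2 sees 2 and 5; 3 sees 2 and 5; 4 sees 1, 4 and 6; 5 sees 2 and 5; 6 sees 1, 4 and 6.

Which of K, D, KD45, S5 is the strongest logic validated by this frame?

KD45

Serial (axiom D): yes — every world has a successor (e.g. 0 R 1).
Euclidean (axiom 5): yes — any two successors of a common world are R-related.
Transitive (axiom 4): yes — every two-step R-path is closed by a direct edge.
Reflexive (axiom T): no — 0 is not related to itself.
So F validates K, D, KD45; S5 would additionally require R to be reflexive. The strongest is KD45.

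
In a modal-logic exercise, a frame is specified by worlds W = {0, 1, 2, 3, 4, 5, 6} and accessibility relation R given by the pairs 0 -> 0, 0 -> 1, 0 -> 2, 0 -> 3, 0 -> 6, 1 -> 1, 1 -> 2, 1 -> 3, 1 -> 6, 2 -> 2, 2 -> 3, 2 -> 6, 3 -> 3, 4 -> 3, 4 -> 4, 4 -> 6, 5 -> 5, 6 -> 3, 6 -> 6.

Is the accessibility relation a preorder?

Reflexive: yes — every world is R-related to itself.
Transitive: yes — every two-step R-path is closed by a direct edge.
So R is a preorder.

Yes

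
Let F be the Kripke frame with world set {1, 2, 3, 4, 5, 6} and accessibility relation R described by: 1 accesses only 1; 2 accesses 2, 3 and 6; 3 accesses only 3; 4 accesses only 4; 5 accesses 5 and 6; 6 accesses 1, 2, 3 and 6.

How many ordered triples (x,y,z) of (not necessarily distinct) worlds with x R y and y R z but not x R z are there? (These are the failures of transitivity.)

4

Enumerating: (2,6,1), (5,6,1), (5,6,2), (5,6,3).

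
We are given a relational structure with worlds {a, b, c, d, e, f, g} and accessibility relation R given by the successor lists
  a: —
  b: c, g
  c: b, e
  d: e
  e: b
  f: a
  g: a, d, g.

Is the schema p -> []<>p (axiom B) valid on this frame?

No

The schema B characterises exactly the symmetric frames.
Symmetric: no — b R g but not g R b.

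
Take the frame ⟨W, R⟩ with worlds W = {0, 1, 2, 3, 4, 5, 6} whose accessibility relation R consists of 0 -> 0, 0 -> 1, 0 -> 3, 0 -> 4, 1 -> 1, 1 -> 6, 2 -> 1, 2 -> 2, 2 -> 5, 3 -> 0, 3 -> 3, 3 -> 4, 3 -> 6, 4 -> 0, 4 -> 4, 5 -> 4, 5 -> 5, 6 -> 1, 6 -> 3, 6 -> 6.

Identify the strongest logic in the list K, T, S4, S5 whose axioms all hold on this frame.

T

Reflexive (axiom T): yes — every world is R-related to itself.
Transitive (axiom 4): no — 0 R 1 and 1 R 6, but not 0 R 6.
Euclidean (axiom 5): no — 0 R 1 and 0 R 3, but not 1 R 3.
So F validates K, T; S4 would additionally require R to be transitive. The strongest is T.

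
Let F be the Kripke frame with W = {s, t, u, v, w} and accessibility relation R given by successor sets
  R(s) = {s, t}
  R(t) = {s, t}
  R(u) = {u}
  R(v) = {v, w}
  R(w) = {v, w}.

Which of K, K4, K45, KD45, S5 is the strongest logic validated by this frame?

S5

Transitive (axiom 4): yes — every two-step R-path is closed by a direct edge.
Euclidean (axiom 5): yes — any two successors of a common world are R-related.
Serial (axiom D): yes — every world has a successor (e.g. s R s).
Reflexive (axiom T): yes — every world is R-related to itself.
So F validates K, K4, K45, KD45, S5. The strongest is S5.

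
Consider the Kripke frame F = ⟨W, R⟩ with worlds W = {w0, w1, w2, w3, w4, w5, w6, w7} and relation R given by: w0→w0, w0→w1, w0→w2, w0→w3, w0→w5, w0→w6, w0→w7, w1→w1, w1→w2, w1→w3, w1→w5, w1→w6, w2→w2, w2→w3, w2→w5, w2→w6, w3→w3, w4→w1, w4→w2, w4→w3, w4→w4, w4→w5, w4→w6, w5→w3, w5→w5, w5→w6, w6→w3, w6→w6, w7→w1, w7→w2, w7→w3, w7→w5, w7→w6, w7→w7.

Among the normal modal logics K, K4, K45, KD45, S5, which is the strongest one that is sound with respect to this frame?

Transitive (axiom 4): yes — every two-step R-path is closed by a direct edge.
Euclidean (axiom 5): no — w0 R w1 and w0 R w7, but not w1 R w7.
Serial (axiom D): yes — every world has a successor (e.g. w0 R w0).
Reflexive (axiom T): yes — every world is R-related to itself.
So F validates K, K4; K45 would additionally require R to be Euclidean. The strongest is K4.

K4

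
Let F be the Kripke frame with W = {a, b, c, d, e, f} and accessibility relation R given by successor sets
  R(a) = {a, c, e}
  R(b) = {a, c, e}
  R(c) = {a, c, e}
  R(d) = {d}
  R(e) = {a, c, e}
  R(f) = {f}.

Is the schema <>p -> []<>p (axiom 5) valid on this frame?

Yes

The schema 5 characterises exactly the Euclidean frames.
Euclidean: yes — any two successors of a common world are R-related.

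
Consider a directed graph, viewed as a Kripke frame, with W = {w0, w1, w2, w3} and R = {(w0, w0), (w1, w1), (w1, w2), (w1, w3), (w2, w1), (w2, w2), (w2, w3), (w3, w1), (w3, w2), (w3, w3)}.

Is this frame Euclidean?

Yes

Euclidean: yes — any two successors of a common world are R-related.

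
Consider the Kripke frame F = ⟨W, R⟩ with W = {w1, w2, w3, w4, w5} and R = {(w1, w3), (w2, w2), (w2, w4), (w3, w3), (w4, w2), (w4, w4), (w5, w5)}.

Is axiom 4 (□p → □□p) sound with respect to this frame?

Axiom 4 corresponds to the accessibility relation being transitive.
Transitive: yes — every two-step R-path is closed by a direct edge.

Yes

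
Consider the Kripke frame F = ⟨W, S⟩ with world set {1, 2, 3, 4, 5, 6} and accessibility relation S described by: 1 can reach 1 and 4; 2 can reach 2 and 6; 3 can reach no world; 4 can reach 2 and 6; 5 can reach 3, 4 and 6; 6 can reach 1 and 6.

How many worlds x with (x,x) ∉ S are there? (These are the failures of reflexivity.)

3

Enumerating: 3, 4, 5.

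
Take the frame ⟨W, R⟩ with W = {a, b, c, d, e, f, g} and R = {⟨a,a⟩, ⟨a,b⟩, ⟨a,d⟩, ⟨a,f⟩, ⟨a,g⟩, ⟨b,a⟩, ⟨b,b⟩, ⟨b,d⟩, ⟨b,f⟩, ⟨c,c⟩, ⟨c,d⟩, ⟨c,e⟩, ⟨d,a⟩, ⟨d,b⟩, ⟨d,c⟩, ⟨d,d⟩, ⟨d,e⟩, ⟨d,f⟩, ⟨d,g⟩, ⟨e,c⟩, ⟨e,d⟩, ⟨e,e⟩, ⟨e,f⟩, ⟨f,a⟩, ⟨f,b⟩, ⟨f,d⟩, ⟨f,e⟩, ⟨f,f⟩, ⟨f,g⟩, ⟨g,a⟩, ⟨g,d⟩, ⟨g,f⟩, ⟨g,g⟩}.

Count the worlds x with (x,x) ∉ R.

R is reflexive; there are no such worlds.

0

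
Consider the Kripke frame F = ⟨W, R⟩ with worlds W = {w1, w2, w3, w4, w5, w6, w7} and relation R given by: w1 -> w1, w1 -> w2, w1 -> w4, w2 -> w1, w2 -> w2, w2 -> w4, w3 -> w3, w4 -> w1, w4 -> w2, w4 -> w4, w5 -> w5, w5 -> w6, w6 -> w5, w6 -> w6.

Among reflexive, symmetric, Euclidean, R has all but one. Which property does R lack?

Reflexive: no — w7 is not related to itself.
Symmetric: yes — every pair in R has its reverse in R.
Euclidean: yes — any two successors of a common world are R-related.
Only reflexive fails.

reflexive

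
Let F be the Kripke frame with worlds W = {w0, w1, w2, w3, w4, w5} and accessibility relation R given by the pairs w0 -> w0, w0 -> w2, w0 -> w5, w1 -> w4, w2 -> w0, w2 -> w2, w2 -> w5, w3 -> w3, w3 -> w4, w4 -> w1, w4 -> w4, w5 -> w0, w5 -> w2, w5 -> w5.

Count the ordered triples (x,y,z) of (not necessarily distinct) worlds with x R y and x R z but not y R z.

Enumerating: (w3,w4,w3), (w4,w1,w1).

2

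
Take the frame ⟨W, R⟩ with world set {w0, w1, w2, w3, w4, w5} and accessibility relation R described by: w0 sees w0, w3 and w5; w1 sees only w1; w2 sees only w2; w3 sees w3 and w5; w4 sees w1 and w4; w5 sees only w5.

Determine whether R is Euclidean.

No

Euclidean: no — w0 R w5 and w0 R w3, but not w5 R w3.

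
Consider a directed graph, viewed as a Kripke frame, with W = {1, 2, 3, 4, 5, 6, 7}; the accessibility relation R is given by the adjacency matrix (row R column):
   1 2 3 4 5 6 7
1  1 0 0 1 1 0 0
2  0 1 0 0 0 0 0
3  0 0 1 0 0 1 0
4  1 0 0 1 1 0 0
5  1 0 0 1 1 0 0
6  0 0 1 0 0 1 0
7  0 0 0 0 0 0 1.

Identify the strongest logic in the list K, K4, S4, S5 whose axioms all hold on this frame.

Transitive (axiom 4): yes — every two-step R-path is closed by a direct edge.
Reflexive (axiom T): yes — every world is R-related to itself.
Euclidean (axiom 5): yes — any two successors of a common world are R-related.
So F validates K, K4, S4, S5. The strongest is S5.

S5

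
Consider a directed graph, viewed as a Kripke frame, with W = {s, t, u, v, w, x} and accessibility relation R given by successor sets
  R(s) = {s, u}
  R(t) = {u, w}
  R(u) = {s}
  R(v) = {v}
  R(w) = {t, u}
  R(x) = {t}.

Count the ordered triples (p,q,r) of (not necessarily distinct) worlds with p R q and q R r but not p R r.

Enumerating: (t,u,s), (t,w,t), (u,s,u), (w,t,w), (w,u,s), (x,t,u), (x,t,w).

7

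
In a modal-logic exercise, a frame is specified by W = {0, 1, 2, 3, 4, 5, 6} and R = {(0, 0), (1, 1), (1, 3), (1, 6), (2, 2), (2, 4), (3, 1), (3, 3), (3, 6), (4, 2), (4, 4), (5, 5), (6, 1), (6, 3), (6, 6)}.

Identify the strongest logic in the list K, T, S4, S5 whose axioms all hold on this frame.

S5

Reflexive (axiom T): yes — every world is R-related to itself.
Transitive (axiom 4): yes — every two-step R-path is closed by a direct edge.
Euclidean (axiom 5): yes — any two successors of a common world are R-related.
So F validates K, T, S4, S5. The strongest is S5.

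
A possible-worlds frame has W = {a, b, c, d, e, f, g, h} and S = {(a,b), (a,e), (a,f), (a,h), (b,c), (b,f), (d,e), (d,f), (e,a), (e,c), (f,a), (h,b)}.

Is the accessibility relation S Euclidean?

No

Euclidean: no — a S b and a S e, but not b S e.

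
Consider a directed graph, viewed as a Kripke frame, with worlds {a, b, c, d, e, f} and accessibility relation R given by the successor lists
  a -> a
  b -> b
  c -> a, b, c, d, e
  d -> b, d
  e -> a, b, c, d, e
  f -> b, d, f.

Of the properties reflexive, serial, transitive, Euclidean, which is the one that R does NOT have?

Euclidean

Reflexive: yes — every world is R-related to itself.
Serial: yes — every world has a successor (e.g. a R a).
Transitive: yes — every two-step R-path is closed by a direct edge.
Euclidean: no — c R a and c R b, but not a R b.
Only Euclidean fails.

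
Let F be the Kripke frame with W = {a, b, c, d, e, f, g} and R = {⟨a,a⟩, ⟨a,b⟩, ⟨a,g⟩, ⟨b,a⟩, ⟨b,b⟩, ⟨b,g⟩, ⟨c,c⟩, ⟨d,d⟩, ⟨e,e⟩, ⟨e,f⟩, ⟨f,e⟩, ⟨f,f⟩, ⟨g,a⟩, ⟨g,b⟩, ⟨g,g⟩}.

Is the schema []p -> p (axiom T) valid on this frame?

By correspondence theory, T is valid on a frame iff R is reflexive.
Reflexive: yes — every world is R-related to itself.

Yes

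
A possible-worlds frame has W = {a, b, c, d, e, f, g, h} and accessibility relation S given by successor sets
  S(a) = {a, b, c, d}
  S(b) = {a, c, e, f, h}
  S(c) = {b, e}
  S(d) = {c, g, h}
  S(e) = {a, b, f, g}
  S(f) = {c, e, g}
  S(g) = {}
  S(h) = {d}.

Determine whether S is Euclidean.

No

Euclidean: no — a S b and a S d, but not b S d.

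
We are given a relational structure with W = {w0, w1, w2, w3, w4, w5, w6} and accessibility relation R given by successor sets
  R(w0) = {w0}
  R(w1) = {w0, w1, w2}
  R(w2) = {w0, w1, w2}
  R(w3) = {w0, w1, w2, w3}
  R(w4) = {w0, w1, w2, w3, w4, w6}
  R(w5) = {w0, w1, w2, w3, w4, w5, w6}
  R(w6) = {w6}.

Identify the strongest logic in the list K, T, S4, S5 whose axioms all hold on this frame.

S4

Reflexive (axiom T): yes — every world is R-related to itself.
Transitive (axiom 4): yes — every two-step R-path is closed by a direct edge.
Euclidean (axiom 5): no — w1 R w0 and w1 R w2, but not w0 R w2.
So F validates K, T, S4; S5 would additionally require R to be Euclidean. The strongest is S4.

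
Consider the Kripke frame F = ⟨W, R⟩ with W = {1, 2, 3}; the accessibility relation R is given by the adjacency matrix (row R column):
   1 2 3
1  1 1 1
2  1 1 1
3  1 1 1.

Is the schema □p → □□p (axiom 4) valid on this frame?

By correspondence theory, 4 is valid on a frame iff R is transitive.
Transitive: yes — every two-step R-path is closed by a direct edge.

Yes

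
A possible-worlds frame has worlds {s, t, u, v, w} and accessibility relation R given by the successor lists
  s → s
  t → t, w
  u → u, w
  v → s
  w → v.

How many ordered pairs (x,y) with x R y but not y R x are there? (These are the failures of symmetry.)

Enumerating: (t,w), (u,w), (v,s), (w,v).

4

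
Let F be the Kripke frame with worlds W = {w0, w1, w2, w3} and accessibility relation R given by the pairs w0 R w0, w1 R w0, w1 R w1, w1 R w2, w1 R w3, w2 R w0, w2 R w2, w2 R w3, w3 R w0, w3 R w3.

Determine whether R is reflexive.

Yes

Reflexive: yes — every world is R-related to itself.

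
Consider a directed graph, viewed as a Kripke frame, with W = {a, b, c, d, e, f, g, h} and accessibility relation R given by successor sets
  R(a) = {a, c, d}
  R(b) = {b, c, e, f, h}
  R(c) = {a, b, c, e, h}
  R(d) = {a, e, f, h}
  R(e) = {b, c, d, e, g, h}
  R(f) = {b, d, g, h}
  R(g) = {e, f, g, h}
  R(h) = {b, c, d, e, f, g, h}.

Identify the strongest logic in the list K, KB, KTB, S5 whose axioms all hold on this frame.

Symmetric (axiom B): yes — every pair in R has its reverse in R.
Reflexive (axiom T): no — d is not related to itself.
Euclidean (axiom 5): no — a R c and a R d, but not c R d.
So F validates K, KB; KTB would additionally require R to be reflexive. The strongest is KB.

KB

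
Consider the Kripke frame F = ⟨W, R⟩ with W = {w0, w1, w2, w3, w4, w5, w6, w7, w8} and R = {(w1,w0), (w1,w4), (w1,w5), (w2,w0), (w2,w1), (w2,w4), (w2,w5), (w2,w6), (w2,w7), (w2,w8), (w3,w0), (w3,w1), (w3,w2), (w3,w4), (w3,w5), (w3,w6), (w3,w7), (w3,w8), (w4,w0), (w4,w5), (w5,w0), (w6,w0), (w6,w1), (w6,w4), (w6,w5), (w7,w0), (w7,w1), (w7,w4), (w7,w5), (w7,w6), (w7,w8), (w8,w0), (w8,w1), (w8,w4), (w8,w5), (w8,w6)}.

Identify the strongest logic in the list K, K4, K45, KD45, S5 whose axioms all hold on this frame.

K4

Transitive (axiom 4): yes — every two-step R-path is closed by a direct edge.
Euclidean (axiom 5): no — w1 R w0 and w1 R w4, but not w0 R w4.
Serial (axiom D): no — w0 has no R-successor.
Reflexive (axiom T): no — w0 is not related to itself.
So F validates K, K4; K45 would additionally require R to be Euclidean. The strongest is K4.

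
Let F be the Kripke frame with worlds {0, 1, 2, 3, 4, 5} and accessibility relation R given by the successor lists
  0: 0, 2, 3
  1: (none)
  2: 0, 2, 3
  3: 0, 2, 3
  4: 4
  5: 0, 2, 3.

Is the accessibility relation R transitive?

Yes

Transitive: yes — every two-step R-path is closed by a direct edge.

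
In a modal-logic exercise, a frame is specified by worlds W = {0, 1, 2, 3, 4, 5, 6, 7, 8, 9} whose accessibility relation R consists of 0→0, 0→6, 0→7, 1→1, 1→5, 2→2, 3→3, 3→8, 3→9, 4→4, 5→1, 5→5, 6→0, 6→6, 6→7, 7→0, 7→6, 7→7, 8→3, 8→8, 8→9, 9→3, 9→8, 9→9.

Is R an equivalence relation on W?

Reflexive: yes — every world is R-related to itself.
Symmetric: yes — every pair in R has its reverse in R.
Transitive: yes — every two-step R-path is closed by a direct edge.
So R is an equivalence relation.

Yes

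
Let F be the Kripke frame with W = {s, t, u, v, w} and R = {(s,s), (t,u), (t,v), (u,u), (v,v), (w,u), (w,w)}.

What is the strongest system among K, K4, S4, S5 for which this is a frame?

K4

Transitive (axiom 4): yes — every two-step R-path is closed by a direct edge.
Reflexive (axiom T): no — t is not related to itself.
Euclidean (axiom 5): no — t R u and t R v, but not u R v.
So F validates K, K4; S4 would additionally require R to be reflexive. The strongest is K4.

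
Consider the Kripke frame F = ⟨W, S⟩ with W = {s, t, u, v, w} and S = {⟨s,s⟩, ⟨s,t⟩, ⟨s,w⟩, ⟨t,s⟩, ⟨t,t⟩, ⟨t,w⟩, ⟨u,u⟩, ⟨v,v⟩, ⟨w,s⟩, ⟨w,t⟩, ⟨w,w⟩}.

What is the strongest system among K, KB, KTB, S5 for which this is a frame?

Symmetric (axiom B): yes — every pair in S has its reverse in S.
Reflexive (axiom T): yes — every world is S-related to itself.
Euclidean (axiom 5): yes — any two successors of a common world are S-related.
So F validates K, KB, KTB, S5. The strongest is S5.

S5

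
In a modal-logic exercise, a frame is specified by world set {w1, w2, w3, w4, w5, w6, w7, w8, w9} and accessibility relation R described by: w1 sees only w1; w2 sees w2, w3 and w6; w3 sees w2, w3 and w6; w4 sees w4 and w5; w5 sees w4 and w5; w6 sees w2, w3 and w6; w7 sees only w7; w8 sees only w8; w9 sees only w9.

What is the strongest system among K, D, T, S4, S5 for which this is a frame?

S5

Serial (axiom D): yes — every world has a successor (e.g. w1 R w1).
Reflexive (axiom T): yes — every world is R-related to itself.
Transitive (axiom 4): yes — every two-step R-path is closed by a direct edge.
Euclidean (axiom 5): yes — any two successors of a common world are R-related.
So F validates K, D, T, S4, S5. The strongest is S5.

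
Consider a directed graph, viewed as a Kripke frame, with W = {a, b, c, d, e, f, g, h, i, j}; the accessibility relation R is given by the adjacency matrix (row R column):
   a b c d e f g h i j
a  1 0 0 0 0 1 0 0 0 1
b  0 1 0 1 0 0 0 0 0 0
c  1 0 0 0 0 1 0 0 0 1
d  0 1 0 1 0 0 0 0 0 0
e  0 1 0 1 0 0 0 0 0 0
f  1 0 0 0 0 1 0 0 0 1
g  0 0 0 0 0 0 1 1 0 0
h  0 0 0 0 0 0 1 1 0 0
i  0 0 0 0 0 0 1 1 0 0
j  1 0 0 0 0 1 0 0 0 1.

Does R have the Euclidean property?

Yes

Euclidean: yes — any two successors of a common world are R-related.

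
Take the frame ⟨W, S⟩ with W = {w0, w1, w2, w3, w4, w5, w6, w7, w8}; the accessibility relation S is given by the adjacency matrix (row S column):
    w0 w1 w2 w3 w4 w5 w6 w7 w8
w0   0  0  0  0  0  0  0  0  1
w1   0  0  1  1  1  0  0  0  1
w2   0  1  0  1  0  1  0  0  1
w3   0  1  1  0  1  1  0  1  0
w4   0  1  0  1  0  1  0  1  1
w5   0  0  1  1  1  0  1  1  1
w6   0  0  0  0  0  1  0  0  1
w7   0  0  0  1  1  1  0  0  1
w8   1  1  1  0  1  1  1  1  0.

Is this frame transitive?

Transitive: no — w0 S w8 and w8 S w1, but not w0 S w1.

No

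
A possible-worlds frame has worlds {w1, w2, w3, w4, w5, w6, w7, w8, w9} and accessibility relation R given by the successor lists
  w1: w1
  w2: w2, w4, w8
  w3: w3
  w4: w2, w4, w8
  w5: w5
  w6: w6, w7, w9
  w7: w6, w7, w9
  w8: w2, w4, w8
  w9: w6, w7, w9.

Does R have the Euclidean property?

Yes

Euclidean: yes — any two successors of a common world are R-related.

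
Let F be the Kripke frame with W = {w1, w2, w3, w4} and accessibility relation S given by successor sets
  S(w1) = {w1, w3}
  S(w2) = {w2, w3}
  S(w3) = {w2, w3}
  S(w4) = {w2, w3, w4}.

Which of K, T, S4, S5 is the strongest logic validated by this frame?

T

Reflexive (axiom T): yes — every world is S-related to itself.
Transitive (axiom 4): no — w1 S w3 and w3 S w2, but not w1 S w2.
Euclidean (axiom 5): no — w1 S w3 and w1 S w1, but not w3 S w1.
So F validates K, T; S4 would additionally require S to be transitive. The strongest is T.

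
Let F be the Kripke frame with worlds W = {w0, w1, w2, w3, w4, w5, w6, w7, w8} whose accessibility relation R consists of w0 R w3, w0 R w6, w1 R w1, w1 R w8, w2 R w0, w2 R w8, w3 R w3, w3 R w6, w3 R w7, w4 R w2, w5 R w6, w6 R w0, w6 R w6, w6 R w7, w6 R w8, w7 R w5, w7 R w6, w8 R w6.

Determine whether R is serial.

Yes

Serial: yes — every world has a successor (e.g. w0 R w3).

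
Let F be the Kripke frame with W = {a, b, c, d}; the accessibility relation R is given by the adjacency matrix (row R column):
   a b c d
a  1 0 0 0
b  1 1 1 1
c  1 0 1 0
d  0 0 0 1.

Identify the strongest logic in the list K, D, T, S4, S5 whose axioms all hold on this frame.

S4

Serial (axiom D): yes — every world has a successor (e.g. a R a).
Reflexive (axiom T): yes — every world is R-related to itself.
Transitive (axiom 4): yes — every two-step R-path is closed by a direct edge.
Euclidean (axiom 5): no — b R a and b R c, but not a R c.
So F validates K, D, T, S4; S5 would additionally require R to be Euclidean. The strongest is S4.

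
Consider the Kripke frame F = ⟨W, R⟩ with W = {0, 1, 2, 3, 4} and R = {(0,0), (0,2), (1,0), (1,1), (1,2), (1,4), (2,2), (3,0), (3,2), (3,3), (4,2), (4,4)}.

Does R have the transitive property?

Yes

Transitive: yes — every two-step R-path is closed by a direct edge.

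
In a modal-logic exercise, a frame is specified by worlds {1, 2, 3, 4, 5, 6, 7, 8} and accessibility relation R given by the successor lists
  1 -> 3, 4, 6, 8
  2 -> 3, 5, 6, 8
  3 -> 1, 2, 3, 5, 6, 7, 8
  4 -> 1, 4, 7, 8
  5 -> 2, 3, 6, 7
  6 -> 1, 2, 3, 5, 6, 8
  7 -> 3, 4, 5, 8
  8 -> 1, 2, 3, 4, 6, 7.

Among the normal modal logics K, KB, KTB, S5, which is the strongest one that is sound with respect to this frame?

Symmetric (axiom B): yes — every pair in R has its reverse in R.
Reflexive (axiom T): no — 1 is not related to itself.
Euclidean (axiom 5): no — 1 R 3 and 1 R 4, but not 3 R 4.
So F validates K, KB; KTB would additionally require R to be reflexive. The strongest is KB.

KB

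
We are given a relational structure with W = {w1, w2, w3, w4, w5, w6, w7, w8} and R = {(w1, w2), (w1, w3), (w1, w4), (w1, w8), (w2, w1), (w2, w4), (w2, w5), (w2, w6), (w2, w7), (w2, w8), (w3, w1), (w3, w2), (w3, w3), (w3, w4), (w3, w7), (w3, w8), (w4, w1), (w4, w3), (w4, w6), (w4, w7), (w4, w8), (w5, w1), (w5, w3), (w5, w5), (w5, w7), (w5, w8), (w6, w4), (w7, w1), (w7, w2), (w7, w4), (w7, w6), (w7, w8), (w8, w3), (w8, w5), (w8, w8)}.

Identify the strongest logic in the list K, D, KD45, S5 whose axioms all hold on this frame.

Serial (axiom D): yes — every world has a successor (e.g. w1 R w2).
Euclidean (axiom 5): no — w1 R w2 and w1 R w3, but not w2 R w3.
Transitive (axiom 4): no — w1 R w2 and w2 R w5, but not w1 R w5.
Reflexive (axiom T): no — w1 is not related to itself.
So F validates K, D; KD45 would additionally require R to be Euclidean and transitive. The strongest is D.

D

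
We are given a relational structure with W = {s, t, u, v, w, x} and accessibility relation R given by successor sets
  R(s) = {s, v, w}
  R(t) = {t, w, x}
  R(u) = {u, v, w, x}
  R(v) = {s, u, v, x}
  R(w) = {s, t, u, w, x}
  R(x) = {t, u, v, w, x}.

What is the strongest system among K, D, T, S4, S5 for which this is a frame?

Serial (axiom D): yes — every world has a successor (e.g. s R s).
Reflexive (axiom T): yes — every world is R-related to itself.
Transitive (axiom 4): no — s R v and v R u, but not s R u.
Euclidean (axiom 5): no — s R v and s R w, but not v R w.
So F validates K, D, T; S4 would additionally require R to be transitive. The strongest is T.

T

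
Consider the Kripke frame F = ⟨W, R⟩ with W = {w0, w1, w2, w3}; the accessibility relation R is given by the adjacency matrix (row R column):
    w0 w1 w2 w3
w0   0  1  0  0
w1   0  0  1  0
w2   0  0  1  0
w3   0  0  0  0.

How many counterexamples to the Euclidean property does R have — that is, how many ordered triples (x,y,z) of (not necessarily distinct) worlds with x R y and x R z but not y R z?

Enumerating: (w0,w1,w1).

1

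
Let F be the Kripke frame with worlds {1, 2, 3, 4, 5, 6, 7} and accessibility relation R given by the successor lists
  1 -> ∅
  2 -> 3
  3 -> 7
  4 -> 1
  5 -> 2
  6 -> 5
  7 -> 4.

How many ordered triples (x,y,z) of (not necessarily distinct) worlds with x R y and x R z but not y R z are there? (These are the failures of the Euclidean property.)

6

Enumerating: (2,3,3), (3,7,7), (4,1,1), (5,2,2), (6,5,5), (7,4,4).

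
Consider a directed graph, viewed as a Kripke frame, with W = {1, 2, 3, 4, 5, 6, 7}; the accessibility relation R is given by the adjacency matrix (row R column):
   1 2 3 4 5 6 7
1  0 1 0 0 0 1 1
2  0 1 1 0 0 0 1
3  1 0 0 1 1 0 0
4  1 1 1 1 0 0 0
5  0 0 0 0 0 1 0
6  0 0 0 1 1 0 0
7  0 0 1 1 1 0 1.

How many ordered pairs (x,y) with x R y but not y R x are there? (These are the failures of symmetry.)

13

Enumerating: (1,2), (1,6), (1,7), (2,3), (2,7), (3,1), (3,5), (4,1), (4,2), (6,4), (7,3), (7,4), (7,5).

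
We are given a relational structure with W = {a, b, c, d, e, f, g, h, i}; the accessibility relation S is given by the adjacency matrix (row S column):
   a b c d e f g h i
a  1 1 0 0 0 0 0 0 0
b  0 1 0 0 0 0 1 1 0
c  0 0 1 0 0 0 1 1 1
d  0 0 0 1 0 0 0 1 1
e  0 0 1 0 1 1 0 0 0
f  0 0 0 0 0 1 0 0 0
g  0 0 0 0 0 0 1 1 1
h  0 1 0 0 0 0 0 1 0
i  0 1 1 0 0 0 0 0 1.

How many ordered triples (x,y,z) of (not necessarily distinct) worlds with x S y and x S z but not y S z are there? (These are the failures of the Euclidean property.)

24

Enumerating: (a,b,a), (b,g,b), (b,h,g), (c,g,c), (c,h,c), (c,h,g), (c,h,i), (c,i,g), (c,i,h), (d,h,d), (d,h,i), (d,i,d), … and 12 more.
Total: 24.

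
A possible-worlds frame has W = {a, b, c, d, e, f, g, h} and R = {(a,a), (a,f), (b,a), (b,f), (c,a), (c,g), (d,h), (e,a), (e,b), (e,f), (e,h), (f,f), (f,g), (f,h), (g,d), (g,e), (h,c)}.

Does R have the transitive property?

No

Transitive: no — a R f and f R g, but not a R g.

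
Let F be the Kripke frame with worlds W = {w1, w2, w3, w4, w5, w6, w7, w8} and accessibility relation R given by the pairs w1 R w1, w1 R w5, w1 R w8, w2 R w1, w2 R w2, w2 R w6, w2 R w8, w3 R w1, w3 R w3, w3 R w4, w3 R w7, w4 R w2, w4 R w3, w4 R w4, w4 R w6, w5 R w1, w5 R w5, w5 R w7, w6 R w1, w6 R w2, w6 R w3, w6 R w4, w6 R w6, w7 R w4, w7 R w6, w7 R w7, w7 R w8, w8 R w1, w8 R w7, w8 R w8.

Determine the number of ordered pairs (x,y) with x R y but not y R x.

Enumerating: (w2,w1), (w2,w8), (w3,w1), (w3,w7), (w4,w2), (w5,w7), (w6,w1), (w6,w3), (w7,w4), (w7,w6).

10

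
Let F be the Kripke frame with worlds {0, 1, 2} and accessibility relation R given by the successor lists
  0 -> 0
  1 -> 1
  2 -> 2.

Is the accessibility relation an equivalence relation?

Yes

Reflexive: yes — every world is R-related to itself.
Symmetric: yes — every pair in R has its reverse in R.
Transitive: yes — every two-step R-path is closed by a direct edge.
So R is an equivalence relation.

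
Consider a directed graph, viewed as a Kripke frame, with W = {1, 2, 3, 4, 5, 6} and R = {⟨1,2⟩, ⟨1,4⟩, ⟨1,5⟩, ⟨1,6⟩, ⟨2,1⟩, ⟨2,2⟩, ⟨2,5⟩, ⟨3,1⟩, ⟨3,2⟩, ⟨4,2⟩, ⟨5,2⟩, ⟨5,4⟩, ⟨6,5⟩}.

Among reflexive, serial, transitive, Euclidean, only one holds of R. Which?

Reflexive: no — 1 is not related to itself.
Serial: yes — every world has a successor (e.g. 1 R 2).
Transitive: no — 2 R 1 and 1 R 4, but not 2 R 4.
Euclidean: no — 1 R 2 and 1 R 4, but not 2 R 4.
Only serial holds.

serial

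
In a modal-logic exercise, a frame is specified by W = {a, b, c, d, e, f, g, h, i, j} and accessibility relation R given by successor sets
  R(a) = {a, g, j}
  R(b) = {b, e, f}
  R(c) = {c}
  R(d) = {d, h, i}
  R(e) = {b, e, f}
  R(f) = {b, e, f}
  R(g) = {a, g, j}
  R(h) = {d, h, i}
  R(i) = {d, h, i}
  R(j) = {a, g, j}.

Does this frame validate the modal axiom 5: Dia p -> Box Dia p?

Axiom 5 corresponds to the accessibility relation being Euclidean.
Euclidean: yes — any two successors of a common world are R-related.

Yes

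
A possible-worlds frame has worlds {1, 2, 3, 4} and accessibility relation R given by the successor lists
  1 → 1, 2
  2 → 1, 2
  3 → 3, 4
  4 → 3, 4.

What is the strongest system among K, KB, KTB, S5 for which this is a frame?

S5

Symmetric (axiom B): yes — every pair in R has its reverse in R.
Reflexive (axiom T): yes — every world is R-related to itself.
Euclidean (axiom 5): yes — any two successors of a common world are R-related.
So F validates K, KB, KTB, S5. The strongest is S5.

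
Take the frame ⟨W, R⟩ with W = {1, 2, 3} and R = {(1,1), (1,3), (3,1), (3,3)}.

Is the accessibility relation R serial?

No

Serial: no — 2 has no R-successor.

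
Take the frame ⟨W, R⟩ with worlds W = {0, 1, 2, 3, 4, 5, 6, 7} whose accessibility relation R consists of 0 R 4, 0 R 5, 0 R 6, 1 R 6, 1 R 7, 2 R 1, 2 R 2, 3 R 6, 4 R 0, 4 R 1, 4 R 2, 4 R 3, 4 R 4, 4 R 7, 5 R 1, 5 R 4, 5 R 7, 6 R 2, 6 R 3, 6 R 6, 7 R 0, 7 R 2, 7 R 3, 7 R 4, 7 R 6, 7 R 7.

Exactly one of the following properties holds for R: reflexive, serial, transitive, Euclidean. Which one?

serial

Reflexive: no — 0 is not related to itself.
Serial: yes — every world has a successor (e.g. 0 R 4).
Transitive: no — 0 R 4 and 4 R 1, but not 0 R 1.
Euclidean: no — 0 R 4 and 0 R 5, but not 4 R 5.
Only serial holds.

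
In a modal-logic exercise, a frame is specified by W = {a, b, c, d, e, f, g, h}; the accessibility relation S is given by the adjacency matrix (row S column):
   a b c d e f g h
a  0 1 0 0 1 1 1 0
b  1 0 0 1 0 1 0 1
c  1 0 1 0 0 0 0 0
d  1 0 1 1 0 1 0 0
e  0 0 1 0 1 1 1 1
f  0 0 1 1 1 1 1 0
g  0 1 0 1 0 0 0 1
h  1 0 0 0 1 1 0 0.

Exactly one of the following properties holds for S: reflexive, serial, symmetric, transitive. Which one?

Reflexive: no — a is not related to itself.
Serial: yes — every world has a successor (e.g. a S b).
Symmetric: no — a S e but not e S a.
Transitive: no — a S b and b S d, but not a S d.
Only serial holds.

serial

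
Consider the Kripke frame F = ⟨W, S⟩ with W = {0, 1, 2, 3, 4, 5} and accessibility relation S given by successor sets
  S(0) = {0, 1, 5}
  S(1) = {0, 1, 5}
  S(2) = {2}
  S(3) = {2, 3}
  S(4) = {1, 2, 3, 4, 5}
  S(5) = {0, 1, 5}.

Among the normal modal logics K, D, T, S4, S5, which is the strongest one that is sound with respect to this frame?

Serial (axiom D): yes — every world has a successor (e.g. 0 S 0).
Reflexive (axiom T): yes — every world is S-related to itself.
Transitive (axiom 4): no — 4 S 1 and 1 S 0, but not 4 S 0.
Euclidean (axiom 5): no — 4 S 1 and 4 S 2, but not 1 S 2.
So F validates K, D, T; S4 would additionally require S to be transitive. The strongest is T.

T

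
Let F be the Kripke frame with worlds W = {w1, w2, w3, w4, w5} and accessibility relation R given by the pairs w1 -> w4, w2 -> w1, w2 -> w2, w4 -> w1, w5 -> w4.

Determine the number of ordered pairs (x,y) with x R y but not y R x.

2

Enumerating: (w2,w1), (w5,w4).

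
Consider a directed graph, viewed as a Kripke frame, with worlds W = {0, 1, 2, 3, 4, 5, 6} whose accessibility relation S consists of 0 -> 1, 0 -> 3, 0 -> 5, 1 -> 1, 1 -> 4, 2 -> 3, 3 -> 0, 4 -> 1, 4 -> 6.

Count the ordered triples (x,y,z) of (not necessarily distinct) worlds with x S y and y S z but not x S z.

Enumerating: (0,1,4), (0,3,0), (1,4,6), (2,3,0), (3,0,1), (3,0,3), (3,0,5), (4,1,4).

8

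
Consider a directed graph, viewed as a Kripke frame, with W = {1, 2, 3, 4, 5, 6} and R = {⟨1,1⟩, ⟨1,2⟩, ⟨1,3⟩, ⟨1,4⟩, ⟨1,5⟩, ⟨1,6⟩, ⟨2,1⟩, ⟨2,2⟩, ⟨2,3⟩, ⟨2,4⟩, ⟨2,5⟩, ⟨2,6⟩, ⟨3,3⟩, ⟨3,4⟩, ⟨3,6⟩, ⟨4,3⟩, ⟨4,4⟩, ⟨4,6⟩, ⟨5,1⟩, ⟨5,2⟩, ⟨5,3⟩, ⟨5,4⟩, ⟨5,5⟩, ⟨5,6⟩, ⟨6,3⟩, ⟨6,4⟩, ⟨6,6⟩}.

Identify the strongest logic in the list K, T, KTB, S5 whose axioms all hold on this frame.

T

Reflexive (axiom T): yes — every world is R-related to itself.
Symmetric (axiom B): no — 1 R 3 but not 3 R 1.
Euclidean (axiom 5): no — 1 R 3 and 1 R 2, but not 3 R 2.
So F validates K, T; KTB would additionally require R to be symmetric. The strongest is T.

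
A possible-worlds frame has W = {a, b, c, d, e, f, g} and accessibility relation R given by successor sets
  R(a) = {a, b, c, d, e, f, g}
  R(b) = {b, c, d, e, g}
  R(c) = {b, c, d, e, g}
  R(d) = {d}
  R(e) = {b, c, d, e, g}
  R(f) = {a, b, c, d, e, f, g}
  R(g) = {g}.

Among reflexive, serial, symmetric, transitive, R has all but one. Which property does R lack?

symmetric

Reflexive: yes — every world is R-related to itself.
Serial: yes — every world has a successor (e.g. a R a).
Symmetric: no — a R b but not b R a.
Transitive: yes — every two-step R-path is closed by a direct edge.
Only symmetric fails.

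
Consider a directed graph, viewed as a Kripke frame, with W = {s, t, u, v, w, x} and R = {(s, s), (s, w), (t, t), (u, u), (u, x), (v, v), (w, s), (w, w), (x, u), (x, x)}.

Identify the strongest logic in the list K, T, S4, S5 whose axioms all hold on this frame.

S5

Reflexive (axiom T): yes — every world is R-related to itself.
Transitive (axiom 4): yes — every two-step R-path is closed by a direct edge.
Euclidean (axiom 5): yes — any two successors of a common world are R-related.
So F validates K, T, S4, S5. The strongest is S5.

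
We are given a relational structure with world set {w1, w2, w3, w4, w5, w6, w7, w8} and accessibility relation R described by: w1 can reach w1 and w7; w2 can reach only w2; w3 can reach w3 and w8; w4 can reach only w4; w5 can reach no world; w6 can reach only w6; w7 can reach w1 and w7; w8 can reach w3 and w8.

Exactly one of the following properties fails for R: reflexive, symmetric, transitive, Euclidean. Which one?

Reflexive: no — w5 is not related to itself.
Symmetric: yes — every pair in R has its reverse in R.
Transitive: yes — every two-step R-path is closed by a direct edge.
Euclidean: yes — any two successors of a common world are R-related.
Only reflexive fails.

reflexive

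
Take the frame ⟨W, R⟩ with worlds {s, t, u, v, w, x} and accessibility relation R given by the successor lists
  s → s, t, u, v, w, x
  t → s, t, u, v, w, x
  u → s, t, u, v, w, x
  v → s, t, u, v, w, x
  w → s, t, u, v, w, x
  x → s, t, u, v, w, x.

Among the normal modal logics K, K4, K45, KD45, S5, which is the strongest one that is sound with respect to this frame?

S5

Transitive (axiom 4): yes — every two-step R-path is closed by a direct edge.
Euclidean (axiom 5): yes — any two successors of a common world are R-related.
Serial (axiom D): yes — every world has a successor (e.g. s R s).
Reflexive (axiom T): yes — every world is R-related to itself.
So F validates K, K4, K45, KD45, S5. The strongest is S5.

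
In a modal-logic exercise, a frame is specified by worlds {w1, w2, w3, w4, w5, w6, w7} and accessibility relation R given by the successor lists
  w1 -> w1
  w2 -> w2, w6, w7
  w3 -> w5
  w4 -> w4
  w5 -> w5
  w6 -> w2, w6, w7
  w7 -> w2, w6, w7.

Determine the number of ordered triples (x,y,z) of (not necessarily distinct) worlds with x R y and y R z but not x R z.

0

R is transitive; there are no such tuples.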